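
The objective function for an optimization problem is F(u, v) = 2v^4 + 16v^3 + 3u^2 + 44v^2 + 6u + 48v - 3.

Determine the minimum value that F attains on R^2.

F(u,v) separates as P(u) + Q(v) − 3, so its minimum is min P + min Q − 3.
P'(u) = 6u + 6 vanishes at u ∈ {-1}; Q'(v) = 8(v + 1)(v + 2)(v + 3) vanishes at v ∈ {-3, -2, -1}.
Local minima of P (where P''>0): P(-1)=-3. Local minima of Q: Q(-3)=-18, Q(-1)=-18.
So the global minimum of F is P(-1) + Q(-3) − 3 = -3 − 18 − 3 = -24, attained at (-1, -3).

-24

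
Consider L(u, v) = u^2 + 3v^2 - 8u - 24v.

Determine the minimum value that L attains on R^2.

L(u,v) separates as P(u) + Q(v), so its minimum is min P + min Q.
P'(u) = 2u - 8 vanishes at u ∈ {4}; Q'(v) = 6v - 24 vanishes at v ∈ {4}.
Local minima of P (where P''>0): P(4)=-16. Local minima of Q: Q(4)=-48.
So the global minimum of L is P(4) + Q(4) = -16 − 48 = -64, attained at (4, 4).

-64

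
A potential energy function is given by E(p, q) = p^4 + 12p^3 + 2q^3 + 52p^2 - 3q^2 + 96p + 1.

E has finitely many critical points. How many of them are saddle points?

3

E separates as a function of p plus a function of q, so ∇E=0 decouples.
∂E/∂p = 4(p + 2)(p + 3)(p + 4) = 0 at p ∈ {-4, -3, -2}; ∂E/∂q = 6q(q - 1) = 0 at q ∈ {0, 1}.
The Hessian is diagonal: diag(E_pp, E_qq). Second derivatives: E_pp(-4)=8, E_pp(-3)=-4, E_pp(-2)=8; E_qq(0)=-6, E_qq(1)=6.
Saddle points occur where the two diagonal entries have opposite signs: (-4, 0), (-3, 1), (-2, 0). Count: 3.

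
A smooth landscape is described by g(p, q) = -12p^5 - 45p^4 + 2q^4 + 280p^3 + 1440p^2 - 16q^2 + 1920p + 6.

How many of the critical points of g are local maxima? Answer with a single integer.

g separates as a function of p plus a function of q, so ∇g=0 decouples.
∂g/∂p = -60(p - 4)(p + 1)(p + 2)(p + 4) = 0 at p ∈ {-4, -2, -1, 4}; ∂g/∂q = 8q(q - 2)(q + 2) = 0 at q ∈ {-2, 0, 2}.
The Hessian is diagonal: diag(g_pp, g_qq). Second derivatives: g_pp(-4)=2880, g_pp(-2)=-720, g_pp(-1)=900, g_pp(4)=-14400; g_qq(-2)=64, g_qq(0)=-32, g_qq(2)=64.
Local maxima occur where both diagonal entries negative: (-2, 0), (4, 0). Count: 2.

2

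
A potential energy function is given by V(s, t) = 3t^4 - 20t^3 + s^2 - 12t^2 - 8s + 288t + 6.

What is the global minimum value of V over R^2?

-426

V(s,t) separates as P(s) + Q(t) + 6, so its minimum is min P + min Q + 6.
P'(s) = 2s - 8 vanishes at s ∈ {4}; Q'(t) = 12(t - 4)(t - 3)(t + 2) vanishes at t ∈ {-2, 3, 4}.
Local minima of P (where P''>0): P(4)=-16. Local minima of Q: Q(-2)=-416, Q(4)=448.
So the global minimum of V is P(4) + Q(-2) + 6 = -16 − 416 + 6 = -426, attained at (4, -2).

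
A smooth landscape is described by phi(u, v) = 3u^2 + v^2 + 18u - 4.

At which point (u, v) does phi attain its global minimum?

phi(u,v) separates as P(u) + Q(v) − 4, so its minimum is min P + min Q − 4.
P'(u) = 6u + 18 vanishes at u ∈ {-3}; Q'(v) = 2v vanishes at v ∈ {0}.
Local minima of P (where P''>0): P(-3)=-27. Local minima of Q: Q(0)=0.
So the global minimum of phi is P(-3) + Q(0) − 4 = -27 + 0 − 4 = -31, attained at (-3, 0).

(-3, 0)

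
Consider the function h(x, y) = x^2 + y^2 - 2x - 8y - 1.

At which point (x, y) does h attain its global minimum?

h(x,y) separates as P(x) + Q(y) − 1, so its minimum is min P + min Q − 1.
P'(x) = 2x - 2 vanishes at x ∈ {1}; Q'(y) = 2y - 8 vanishes at y ∈ {4}.
Local minima of P (where P''>0): P(1)=-1. Local minima of Q: Q(4)=-16.
So the global minimum of h is P(1) + Q(4) − 1 = -1 − 16 − 1 = -18, attained at (1, 4).

(1, 4)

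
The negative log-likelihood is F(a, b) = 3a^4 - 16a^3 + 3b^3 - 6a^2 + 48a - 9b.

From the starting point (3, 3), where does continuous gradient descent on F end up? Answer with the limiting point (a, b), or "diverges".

(4, 1)

F is separable, so gradient descent decouples: a follows -∂F/∂a, b follows -∂F/∂b.
∂F/∂a = 12(a - 4)(a - 1)(a + 1); at a=3 this is -96, so a increases.
∂F/∂b = 9(b - 1)(b + 1); at b=3 this is 72, so b decreases.
a converges to its nearest critical value 4 (a local min of the a-part); b converges to 1. The iterate converges to (4, 1).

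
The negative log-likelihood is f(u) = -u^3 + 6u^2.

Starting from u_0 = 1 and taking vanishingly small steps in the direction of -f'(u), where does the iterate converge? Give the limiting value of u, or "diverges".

0

f'(u) = -3u(u - 4), so f'(1) = 9.
Gradient descent moves in the -f' direction, i.e. u is decreasing.
The nearest critical point in that direction is u = 0, where f'' = 12 > 0 (a local minimum). The iterate converges there.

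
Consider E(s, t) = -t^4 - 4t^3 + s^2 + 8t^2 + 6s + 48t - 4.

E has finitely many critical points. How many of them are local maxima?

E separates as a function of s plus a function of t, so ∇E=0 decouples.
∂E/∂s = 2(s + 3) = 0 at s ∈ {-3}; ∂E/∂t = -4(t - 2)(t + 2)(t + 3) = 0 at t ∈ {-3, -2, 2}.
The Hessian is diagonal: diag(E_ss, E_tt). Second derivatives: E_ss(-3)=2; E_tt(-3)=-20, E_tt(-2)=16, E_tt(2)=-80.
Local maxima occur where both diagonal entries negative: none. Count: 0.

0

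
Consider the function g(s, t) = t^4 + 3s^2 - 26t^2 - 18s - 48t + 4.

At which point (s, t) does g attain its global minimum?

(3, 4)

g(s,t) separates as P(s) + Q(t) + 4, so its minimum is min P + min Q + 4.
P'(s) = 6s - 18 vanishes at s ∈ {3}; Q'(t) = 4(t - 4)(t + 1)(t + 3) vanishes at t ∈ {-3, -1, 4}.
Local minima of P (where P''>0): P(3)=-27. Local minima of Q: Q(-3)=-9, Q(4)=-352.
So the global minimum of g is P(3) + Q(4) + 4 = -27 − 352 + 4 = -375, attained at (3, 4).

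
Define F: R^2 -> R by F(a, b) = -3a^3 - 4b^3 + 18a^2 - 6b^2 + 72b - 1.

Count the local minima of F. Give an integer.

F separates as a function of a plus a function of b, so ∇F=0 decouples.
∂F/∂a = -9a(a - 4) = 0 at a ∈ {0, 4}; ∂F/∂b = -12(b - 2)(b + 3) = 0 at b ∈ {-3, 2}.
The Hessian is diagonal: diag(F_aa, F_bb). Second derivatives: F_aa(0)=36, F_aa(4)=-36; F_bb(-3)=60, F_bb(2)=-60.
Local minima occur where both diagonal entries positive: (0, -3). Count: 1.

1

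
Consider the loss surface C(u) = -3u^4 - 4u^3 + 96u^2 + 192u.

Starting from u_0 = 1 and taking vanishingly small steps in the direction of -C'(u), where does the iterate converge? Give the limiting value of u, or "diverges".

C'(u) = -12(u - 4)(u + 1)(u + 4), so C'(1) = 360.
Gradient descent moves in the -C' direction, i.e. u is decreasing.
The nearest critical point in that direction is u = -1, where C'' = 180 > 0 (a local minimum). The iterate converges there.

-1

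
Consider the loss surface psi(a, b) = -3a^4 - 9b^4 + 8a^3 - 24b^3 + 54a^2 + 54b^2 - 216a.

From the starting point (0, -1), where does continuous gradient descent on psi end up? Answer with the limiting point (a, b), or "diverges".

psi is separable, so gradient descent decouples: a follows -∂psi/∂a, b follows -∂psi/∂b.
∂psi/∂a = -12(a - 3)(a - 2)(a + 3); at a=0 this is -216, so a increases.
∂psi/∂b = -36b(b - 1)(b + 3); at b=-1 this is -144, so b increases.
a converges to its nearest critical value 2 (a local min of the a-part); b converges to 0. The iterate converges to (2, 0).

(2, 0)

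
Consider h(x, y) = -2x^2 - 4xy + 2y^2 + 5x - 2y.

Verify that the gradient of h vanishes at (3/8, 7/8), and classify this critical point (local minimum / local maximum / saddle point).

saddle point

∇h = (-4x - 4y + 5, -4x + 4y - 2); substituting (3/8, 7/8) gives ∇h = (0, 0), so (3/8, 7/8) is indeed a critical point.
The Hessian of h is constant: H = [[-4, -4], [-4, 4]].
det(H) = (-4)·4 − (-4)² = -32.
Since det(H) < 0, H is indefinite and the critical point is a saddle point.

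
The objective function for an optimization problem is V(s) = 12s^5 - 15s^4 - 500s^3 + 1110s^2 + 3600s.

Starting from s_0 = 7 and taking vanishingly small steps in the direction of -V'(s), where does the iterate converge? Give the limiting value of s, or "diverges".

V'(s) = 60(s - 4)(s - 3)(s + 1)(s + 5), so V'(7) = 69120.
Gradient descent moves in the -V' direction, i.e. s is decreasing.
The nearest critical point in that direction is s = 4, where V'' = 2700 > 0 (a local minimum). The iterate converges there.

4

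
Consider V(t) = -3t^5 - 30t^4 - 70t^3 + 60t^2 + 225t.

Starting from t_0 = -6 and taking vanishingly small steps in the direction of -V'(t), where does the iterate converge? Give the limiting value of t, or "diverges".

V'(t) = -15(t - 1)(t + 1)(t + 3)(t + 5), so V'(-6) = -1575.
Gradient descent moves in the -V' direction, i.e. t is increasing.
The nearest critical point in that direction is t = -5, where V'' = 720 > 0 (a local minimum). The iterate converges there.

-5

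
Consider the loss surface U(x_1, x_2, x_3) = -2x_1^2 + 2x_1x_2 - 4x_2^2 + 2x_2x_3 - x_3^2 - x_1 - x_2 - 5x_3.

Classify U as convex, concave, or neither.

concave

U is quadratic, so its Hessian is the constant matrix H = [[-4, 2, 0], [2, -8, 2], [0, 2, -2]].
Leading principal minors: -4, 28, -40.
Signs alternate −, +, − ⇒ H ≺ 0 ⇒ concave.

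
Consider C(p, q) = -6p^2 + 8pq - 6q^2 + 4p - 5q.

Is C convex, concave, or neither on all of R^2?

C is quadratic, so its Hessian is the constant matrix H = [[-12, 8], [8, -12]].
det(H) = 80, tr(H) = -24.
det(H) > 0 and tr(H) < 0, so H is negative definite everywhere: concave.

concave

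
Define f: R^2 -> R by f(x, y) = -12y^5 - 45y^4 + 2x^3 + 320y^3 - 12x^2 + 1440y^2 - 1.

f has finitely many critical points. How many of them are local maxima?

2

f separates as a function of x plus a function of y, so ∇f=0 decouples.
∂f/∂x = 6x(x - 4) = 0 at x ∈ {0, 4}; ∂f/∂y = -60y(y - 4)(y + 3)(y + 4) = 0 at y ∈ {-4, -3, 0, 4}.
The Hessian is diagonal: diag(f_xx, f_yy). Second derivatives: f_xx(0)=-24, f_xx(4)=24; f_yy(-4)=1920, f_yy(-3)=-1260, f_yy(0)=2880, f_yy(4)=-13440.
Local maxima occur where both diagonal entries negative: (0, -3), (0, 4). Count: 2.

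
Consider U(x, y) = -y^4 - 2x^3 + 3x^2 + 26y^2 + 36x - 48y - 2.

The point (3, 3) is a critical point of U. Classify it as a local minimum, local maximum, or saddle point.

The mixed partial ∂²U/∂x∂y is 0, so the Hessian at any point is diag(U_xx, U_yy) = diag(6(-2x + 1), 4(-3y^2 + 13)).
At (3, 3): H = diag(-30, -56).
Both eigenvalues are negative, so H is negative definite: a local maximum.

local maximum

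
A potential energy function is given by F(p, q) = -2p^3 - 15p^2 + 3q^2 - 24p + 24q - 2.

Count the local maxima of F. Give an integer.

F separates as a function of p plus a function of q, so ∇F=0 decouples.
∂F/∂p = -6(p + 1)(p + 4) = 0 at p ∈ {-4, -1}; ∂F/∂q = 6(q + 4) = 0 at q ∈ {-4}.
The Hessian is diagonal: diag(F_pp, F_qq). Second derivatives: F_pp(-4)=18, F_pp(-1)=-18; F_qq(-4)=6.
Local maxima occur where both diagonal entries negative: none. Count: 0.

0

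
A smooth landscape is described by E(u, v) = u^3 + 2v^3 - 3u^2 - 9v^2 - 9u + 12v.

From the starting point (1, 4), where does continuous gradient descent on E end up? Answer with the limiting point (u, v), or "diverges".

E is separable, so gradient descent decouples: u follows -∂E/∂u, v follows -∂E/∂v.
∂E/∂u = 3(u - 3)(u + 1); at u=1 this is -12, so u increases.
∂E/∂v = 6(v - 2)(v - 1); at v=4 this is 36, so v decreases.
u converges to its nearest critical value 3 (a local min of the u-part); v converges to 2. The iterate converges to (3, 2).

(3, 2)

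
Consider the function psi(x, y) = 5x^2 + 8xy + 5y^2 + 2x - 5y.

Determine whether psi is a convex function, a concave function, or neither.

convex

psi is quadratic, so its Hessian is the constant matrix H = [[10, 8], [8, 10]].
det(H) = 36, tr(H) = 20.
det(H) > 0 and tr(H) > 0, so H is positive definite everywhere: convex.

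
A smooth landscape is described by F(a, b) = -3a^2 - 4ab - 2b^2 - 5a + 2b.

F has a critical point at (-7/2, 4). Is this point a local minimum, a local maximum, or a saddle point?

The Hessian of F is constant: H = [[-6, -4], [-4, -4]].
det(H) = (-6)·(-4) − (-4)² = 8.
det(H) > 0 and tr(H) = -10 < 0, so H is negative definite and the point is a local maximum.

local maximum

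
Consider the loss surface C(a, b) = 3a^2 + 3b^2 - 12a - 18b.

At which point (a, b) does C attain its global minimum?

(2, 3)

C(a,b) separates as P(a) + Q(b), so its minimum is min P + min Q.
P'(a) = 6a - 12 vanishes at a ∈ {2}; Q'(b) = 6b - 18 vanishes at b ∈ {3}.
Local minima of P (where P''>0): P(2)=-12. Local minima of Q: Q(3)=-27.
So the global minimum of C is P(2) + Q(3) = -12 − 27 = -39, attained at (2, 3).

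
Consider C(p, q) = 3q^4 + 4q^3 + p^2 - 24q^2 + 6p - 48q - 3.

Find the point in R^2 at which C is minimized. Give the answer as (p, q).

(-3, 2)

C(p,q) separates as A(p) + B(q) − 3, so its minimum is min A + min B − 3.
A'(p) = 2p + 6 vanishes at p ∈ {-3}; B'(q) = 12(q - 2)(q + 1)(q + 2) vanishes at q ∈ {-2, -1, 2}.
Local minima of A (where A''>0): A(-3)=-9. Local minima of B: B(-2)=16, B(2)=-112.
So the global minimum of C is A(-3) + B(2) − 3 = -9 − 112 − 3 = -124, attained at (-3, 2).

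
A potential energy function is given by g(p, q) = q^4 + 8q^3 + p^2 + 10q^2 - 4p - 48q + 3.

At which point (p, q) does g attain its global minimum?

(2, 1)

g(p,q) separates as A(p) + B(q) + 3, so its minimum is min A + min B + 3.
A'(p) = 2p - 4 vanishes at p ∈ {2}; B'(q) = 4(q - 1)(q + 3)(q + 4) vanishes at q ∈ {-4, -3, 1}.
Local minima of A (where A''>0): A(2)=-4. Local minima of B: B(-4)=96, B(1)=-29.
So the global minimum of g is A(2) + B(1) + 3 = -4 − 29 + 3 = -30, attained at (2, 1).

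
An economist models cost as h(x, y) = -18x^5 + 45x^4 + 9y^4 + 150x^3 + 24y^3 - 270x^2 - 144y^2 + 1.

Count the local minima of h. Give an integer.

h separates as a function of x plus a function of y, so ∇h=0 decouples.
∂h/∂x = -90x(x - 3)(x - 1)(x + 2) = 0 at x ∈ {-2, 0, 1, 3}; ∂h/∂y = 36y(y - 2)(y + 4) = 0 at y ∈ {-4, 0, 2}.
The Hessian is diagonal: diag(h_xx, h_yy). Second derivatives: h_xx(-2)=2700, h_xx(0)=-540, h_xx(1)=540, h_xx(3)=-2700; h_yy(-4)=864, h_yy(0)=-288, h_yy(2)=432.
Local minima occur where both diagonal entries positive: (-2, -4), (-2, 2), (1, -4), (1, 2). Count: 4.

4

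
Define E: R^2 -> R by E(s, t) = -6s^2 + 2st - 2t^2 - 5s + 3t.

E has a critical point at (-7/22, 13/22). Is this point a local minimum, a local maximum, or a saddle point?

The Hessian of E is constant: H = [[-12, 2], [2, -4]].
det(H) = (-12)·(-4) − 2² = 44.
det(H) > 0 and tr(H) = -16 < 0, so H is negative definite and the point is a local maximum.

local maximum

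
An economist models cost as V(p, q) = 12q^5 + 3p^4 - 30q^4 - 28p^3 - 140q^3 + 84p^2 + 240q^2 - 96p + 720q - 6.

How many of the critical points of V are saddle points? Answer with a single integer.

V separates as a function of p plus a function of q, so ∇V=0 decouples.
∂V/∂p = 12(p - 4)(p - 2)(p - 1) = 0 at p ∈ {1, 2, 4}; ∂V/∂q = 60(q - 3)(q - 2)(q + 1)(q + 2) = 0 at q ∈ {-2, -1, 2, 3}.
The Hessian is diagonal: diag(V_pp, V_qq). Second derivatives: V_pp(1)=36, V_pp(2)=-24, V_pp(4)=72; V_qq(-2)=-1200, V_qq(-1)=720, V_qq(2)=-720, V_qq(3)=1200.
Saddle points occur where the two diagonal entries have opposite signs: (1, -2), (1, 2), (2, -1), (2, 3), (4, -2), (4, 2). Count: 6.

6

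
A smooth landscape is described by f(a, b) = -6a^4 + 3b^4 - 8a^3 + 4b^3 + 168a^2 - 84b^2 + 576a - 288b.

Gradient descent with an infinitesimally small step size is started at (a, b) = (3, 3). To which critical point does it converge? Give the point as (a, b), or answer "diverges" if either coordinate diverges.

(-2, 4)

f is separable, so gradient descent decouples: a follows -∂f/∂a, b follows -∂f/∂b.
∂f/∂a = -24(a - 4)(a + 2)(a + 3); at a=3 this is 720, so a decreases.
∂f/∂b = 12(b - 4)(b + 2)(b + 3); at b=3 this is -360, so b increases.
a converges to its nearest critical value -2 (a local min of the a-part); b converges to 4. The iterate converges to (-2, 4).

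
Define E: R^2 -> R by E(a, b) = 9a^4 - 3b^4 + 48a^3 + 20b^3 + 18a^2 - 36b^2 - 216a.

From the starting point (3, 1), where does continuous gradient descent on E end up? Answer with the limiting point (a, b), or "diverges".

E is separable, so gradient descent decouples: a follows -∂E/∂a, b follows -∂E/∂b.
∂E/∂a = 36(a - 1)(a + 2)(a + 3); at a=3 this is 2160, so a decreases.
∂E/∂b = -12b(b - 3)(b - 2); at b=1 this is -24, so b increases.
a converges to its nearest critical value 1 (a local min of the a-part); b converges to 2. The iterate converges to (1, 2).

(1, 2)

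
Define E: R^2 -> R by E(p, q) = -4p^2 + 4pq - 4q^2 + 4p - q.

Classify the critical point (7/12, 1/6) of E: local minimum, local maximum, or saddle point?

local maximum

The Hessian of E is constant: H = [[-8, 4], [4, -8]].
det(H) = (-8)·(-8) − 4² = 48.
det(H) > 0 and tr(H) = -16 < 0, so H is negative definite and the point is a local maximum.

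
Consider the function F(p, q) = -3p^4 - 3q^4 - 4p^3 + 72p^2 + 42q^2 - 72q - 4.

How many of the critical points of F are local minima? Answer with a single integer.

1

F separates as a function of p plus a function of q, so ∇F=0 decouples.
∂F/∂p = -12p(p - 3)(p + 4) = 0 at p ∈ {-4, 0, 3}; ∂F/∂q = -12(q - 2)(q - 1)(q + 3) = 0 at q ∈ {-3, 1, 2}.
The Hessian is diagonal: diag(F_pp, F_qq). Second derivatives: F_pp(-4)=-336, F_pp(0)=144, F_pp(3)=-252; F_qq(-3)=-240, F_qq(1)=48, F_qq(2)=-60.
Local minima occur where both diagonal entries positive: (0, 1). Count: 1.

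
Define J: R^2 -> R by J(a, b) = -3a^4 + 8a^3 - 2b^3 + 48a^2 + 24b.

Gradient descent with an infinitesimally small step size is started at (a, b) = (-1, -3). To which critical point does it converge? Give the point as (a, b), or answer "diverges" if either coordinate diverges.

(0, -2)

J is separable, so gradient descent decouples: a follows -∂J/∂a, b follows -∂J/∂b.
∂J/∂a = -12a(a - 4)(a + 2); at a=-1 this is -60, so a increases.
∂J/∂b = -6(b - 2)(b + 2); at b=-3 this is -30, so b increases.
a converges to its nearest critical value 0 (a local min of the a-part); b converges to -2. The iterate converges to (0, -2).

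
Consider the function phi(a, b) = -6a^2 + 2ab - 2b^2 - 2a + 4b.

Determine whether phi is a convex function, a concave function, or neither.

concave

phi is quadratic, so its Hessian is the constant matrix H = [[-12, 2], [2, -4]].
det(H) = 44, tr(H) = -16.
det(H) > 0 and tr(H) < 0, so H is negative definite everywhere: concave.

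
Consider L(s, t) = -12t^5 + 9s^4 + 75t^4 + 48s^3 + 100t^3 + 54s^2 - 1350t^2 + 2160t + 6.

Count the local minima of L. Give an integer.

4

L separates as a function of s plus a function of t, so ∇L=0 decouples.
∂L/∂s = 36s(s + 1)(s + 3) = 0 at s ∈ {-3, -1, 0}; ∂L/∂t = -60(t - 4)(t - 3)(t - 1)(t + 3) = 0 at t ∈ {-3, 1, 3, 4}.
The Hessian is diagonal: diag(L_ss, L_tt). Second derivatives: L_ss(-3)=216, L_ss(-1)=-72, L_ss(0)=108; L_tt(-3)=10080, L_tt(1)=-1440, L_tt(3)=720, L_tt(4)=-1260.
Local minima occur where both diagonal entries positive: (-3, -3), (-3, 3), (0, -3), (0, 3). Count: 4.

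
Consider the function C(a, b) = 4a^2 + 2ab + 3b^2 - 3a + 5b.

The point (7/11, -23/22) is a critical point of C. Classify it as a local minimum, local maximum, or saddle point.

The Hessian of C is constant: H = [[8, 2], [2, 6]].
det(H) = 8·6 − 2² = 44.
det(H) > 0 and tr(H) = 14 > 0, so H is positive definite and the point is a local minimum.

local minimum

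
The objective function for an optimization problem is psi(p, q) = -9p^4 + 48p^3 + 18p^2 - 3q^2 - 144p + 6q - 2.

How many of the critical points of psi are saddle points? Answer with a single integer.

1

psi separates as a function of p plus a function of q, so ∇psi=0 decouples.
∂psi/∂p = -36(p - 4)(p - 1)(p + 1) = 0 at p ∈ {-1, 1, 4}; ∂psi/∂q = -6(q - 1) = 0 at q ∈ {1}.
The Hessian is diagonal: diag(psi_pp, psi_qq). Second derivatives: psi_pp(-1)=-360, psi_pp(1)=216, psi_pp(4)=-540; psi_qq(1)=-6.
Saddle points occur where the two diagonal entries have opposite signs: (1, 1). Count: 1.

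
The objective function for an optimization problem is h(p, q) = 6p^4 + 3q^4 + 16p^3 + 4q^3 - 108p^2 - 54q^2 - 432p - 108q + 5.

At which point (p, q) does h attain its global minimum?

h(p,q) separates as A(p) + B(q) + 5, so its minimum is min A + min B + 5.
A'(p) = 24(p - 3)(p + 2)(p + 3) vanishes at p ∈ {-3, -2, 3}; B'(q) = 12(q - 3)(q + 1)(q + 3) vanishes at q ∈ {-3, -1, 3}.
Local minima of A (where A''>0): A(-3)=378, A(3)=-1350. Local minima of B: B(-3)=-27, B(3)=-459.
So the global minimum of h is A(3) + B(3) + 5 = -1350 − 459 + 5 = -1804, attained at (3, 3).

(3, 3)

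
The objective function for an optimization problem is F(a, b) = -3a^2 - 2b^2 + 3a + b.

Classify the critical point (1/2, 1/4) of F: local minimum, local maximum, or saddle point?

local maximum

The Hessian of F is constant: H = [[-6, 0], [0, -4]].
det(H) = (-6)·(-4) − 0² = 24.
det(H) > 0 and tr(H) = -10 < 0, so H is negative definite and the point is a local maximum.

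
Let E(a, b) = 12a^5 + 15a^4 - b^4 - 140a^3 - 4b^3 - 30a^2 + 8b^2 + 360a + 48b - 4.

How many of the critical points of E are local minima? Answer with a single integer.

E separates as a function of a plus a function of b, so ∇E=0 decouples.
∂E/∂a = 60(a - 2)(a - 1)(a + 1)(a + 3) = 0 at a ∈ {-3, -1, 1, 2}; ∂E/∂b = -4(b - 2)(b + 2)(b + 3) = 0 at b ∈ {-3, -2, 2}.
The Hessian is diagonal: diag(E_aa, E_bb). Second derivatives: E_aa(-3)=-2400, E_aa(-1)=720, E_aa(1)=-480, E_aa(2)=900; E_bb(-3)=-20, E_bb(-2)=16, E_bb(2)=-80.
Local minima occur where both diagonal entries positive: (-1, -2), (2, -2). Count: 2.

2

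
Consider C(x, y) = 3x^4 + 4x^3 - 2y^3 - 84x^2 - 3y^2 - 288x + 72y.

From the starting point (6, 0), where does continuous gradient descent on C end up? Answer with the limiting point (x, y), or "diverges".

C is separable, so gradient descent decouples: x follows -∂C/∂x, y follows -∂C/∂y.
∂C/∂x = 12(x - 4)(x + 2)(x + 3); at x=6 this is 1728, so x decreases.
∂C/∂y = -6(y - 3)(y + 4); at y=0 this is 72, so y decreases.
x converges to its nearest critical value 4 (a local min of the x-part); y converges to -4. The iterate converges to (4, -4).

(4, -4)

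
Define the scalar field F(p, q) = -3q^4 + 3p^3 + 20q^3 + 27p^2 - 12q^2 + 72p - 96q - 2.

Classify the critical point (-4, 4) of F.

local maximum

The mixed partial ∂²F/∂p∂q is 0, so the Hessian at any point is diag(F_pp, F_qq) = diag(18(p + 3), 12(-3q^2 + 10q - 2)).
At (-4, 4): H = diag(-18, -120).
Both eigenvalues are negative, so H is negative definite: a local maximum.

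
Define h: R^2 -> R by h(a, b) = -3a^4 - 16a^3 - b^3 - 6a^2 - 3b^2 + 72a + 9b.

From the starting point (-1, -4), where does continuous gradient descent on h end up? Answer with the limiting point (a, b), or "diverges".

h is separable, so gradient descent decouples: a follows -∂h/∂a, b follows -∂h/∂b.
∂h/∂a = -12(a - 1)(a + 2)(a + 3); at a=-1 this is 48, so a decreases.
∂h/∂b = -3(b - 1)(b + 3); at b=-4 this is -15, so b increases.
a converges to its nearest critical value -2 (a local min of the a-part); b converges to -3. The iterate converges to (-2, -3).

(-2, -3)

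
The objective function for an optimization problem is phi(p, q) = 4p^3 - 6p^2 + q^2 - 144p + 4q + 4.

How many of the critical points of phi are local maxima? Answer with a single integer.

0

phi separates as a function of p plus a function of q, so ∇phi=0 decouples.
∂phi/∂p = 12(p - 4)(p + 3) = 0 at p ∈ {-3, 4}; ∂phi/∂q = 2(q + 2) = 0 at q ∈ {-2}.
The Hessian is diagonal: diag(phi_pp, phi_qq). Second derivatives: phi_pp(-3)=-84, phi_pp(4)=84; phi_qq(-2)=2.
Local maxima occur where both diagonal entries negative: none. Count: 0.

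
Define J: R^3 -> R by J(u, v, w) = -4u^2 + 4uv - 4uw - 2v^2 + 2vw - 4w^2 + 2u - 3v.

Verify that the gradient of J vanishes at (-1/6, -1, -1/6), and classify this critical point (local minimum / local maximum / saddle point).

∇J = (-8u + 4v - 4w + 2, 4u - 4v + 2w - 3, -4u + 2v - 8w); substituting (-1/6, -1, -1/6) gives ∇J = (0, 0, 0), so (-1/6, -1, -1/6) is indeed a critical point.
The Hessian is constant: H = [[-8, 4, -4], [4, -4, 2], [-4, 2, -8]].
Leading principal minors: Δ₁ = -8, Δ₂ = 16, Δ₃ = -96.
The minors alternate sign starting negative (−, +, −), so H is negative definite: a local maximum.

local maximum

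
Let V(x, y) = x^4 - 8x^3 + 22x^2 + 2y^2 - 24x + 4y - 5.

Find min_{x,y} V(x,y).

-16

V(x,y) separates as P(x) + Q(y) − 5, so its minimum is min P + min Q − 5.
P'(x) = 4(x - 3)(x - 2)(x - 1) vanishes at x ∈ {1, 2, 3}; Q'(y) = 4y + 4 vanishes at y ∈ {-1}.
Local minima of P (where P''>0): P(1)=-9, P(3)=-9. Local minima of Q: Q(-1)=-2.
So the global minimum of V is P(1) + Q(-1) − 5 = -9 − 2 − 5 = -16, attained at (1, -1).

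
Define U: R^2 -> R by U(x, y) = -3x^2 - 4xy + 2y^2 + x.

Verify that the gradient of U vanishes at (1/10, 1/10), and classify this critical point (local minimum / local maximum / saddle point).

∇U = (-6x - 4y + 1, -4x + 4y); substituting (1/10, 1/10) gives ∇U = (0, 0), so (1/10, 1/10) is indeed a critical point.
The Hessian of U is constant: H = [[-6, -4], [-4, 4]].
det(H) = (-6)·4 − (-4)² = -40.
Since det(H) < 0, H is indefinite and the critical point is a saddle point.

saddle point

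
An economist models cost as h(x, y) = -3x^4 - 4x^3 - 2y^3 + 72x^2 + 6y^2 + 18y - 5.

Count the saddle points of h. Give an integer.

3

h separates as a function of x plus a function of y, so ∇h=0 decouples.
∂h/∂x = -12x(x - 3)(x + 4) = 0 at x ∈ {-4, 0, 3}; ∂h/∂y = -6(y - 3)(y + 1) = 0 at y ∈ {-1, 3}.
The Hessian is diagonal: diag(h_xx, h_yy). Second derivatives: h_xx(-4)=-336, h_xx(0)=144, h_xx(3)=-252; h_yy(-1)=24, h_yy(3)=-24.
Saddle points occur where the two diagonal entries have opposite signs: (-4, -1), (0, 3), (3, -1). Count: 3.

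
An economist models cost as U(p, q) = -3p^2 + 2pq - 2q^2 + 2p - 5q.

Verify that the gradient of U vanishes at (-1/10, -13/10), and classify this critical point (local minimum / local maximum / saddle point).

local maximum

∇U = (-6p + 2q + 2, 2p - 4q - 5); substituting (-1/10, -13/10) gives ∇U = (0, 0), so (-1/10, -13/10) is indeed a critical point.
The Hessian of U is constant: H = [[-6, 2], [2, -4]].
det(H) = (-6)·(-4) − 2² = 20.
det(H) > 0 and tr(H) = -10 < 0, so H is negative definite and the point is a local maximum.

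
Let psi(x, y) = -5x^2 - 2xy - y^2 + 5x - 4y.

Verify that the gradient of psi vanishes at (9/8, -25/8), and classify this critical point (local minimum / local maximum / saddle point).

local maximum

∇psi = (-10x - 2y + 5, -2x - 2y - 4); substituting (9/8, -25/8) gives ∇psi = (0, 0), so (9/8, -25/8) is indeed a critical point.
The Hessian of psi is constant: H = [[-10, -2], [-2, -2]].
det(H) = (-10)·(-2) − (-2)² = 16.
det(H) > 0 and tr(H) = -12 < 0, so H is negative definite and the point is a local maximum.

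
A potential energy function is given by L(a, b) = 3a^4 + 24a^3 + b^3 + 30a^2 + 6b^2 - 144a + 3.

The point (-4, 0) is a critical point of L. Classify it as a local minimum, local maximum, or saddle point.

local minimum

The mixed partial ∂²L/∂a∂b is 0, so the Hessian at any point is diag(L_aa, L_bb) = diag(12(3a^2 + 12a + 5), 6(b + 2)).
At (-4, 0): H = diag(60, 12).
Both eigenvalues are positive, so H is positive definite: a local minimum.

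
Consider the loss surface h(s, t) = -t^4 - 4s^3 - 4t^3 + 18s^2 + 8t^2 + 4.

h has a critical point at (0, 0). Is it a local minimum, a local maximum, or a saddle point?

The mixed partial ∂²h/∂s∂t is 0, so the Hessian at any point is diag(h_ss, h_tt) = diag(12(-2s + 3), 4(-3t^2 - 6t + 4)).
At (0, 0): H = diag(36, 16).
Both eigenvalues are positive, so H is positive definite: a local minimum.

local minimum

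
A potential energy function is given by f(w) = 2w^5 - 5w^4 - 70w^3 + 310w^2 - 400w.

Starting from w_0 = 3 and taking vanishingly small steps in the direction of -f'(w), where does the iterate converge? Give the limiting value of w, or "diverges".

f'(w) = 10(w - 4)(w - 2)(w - 1)(w + 5), so f'(3) = -160.
Gradient descent moves in the -f' direction, i.e. w is increasing.
The nearest critical point in that direction is w = 4, where f'' = 540 > 0 (a local minimum). The iterate converges there.

4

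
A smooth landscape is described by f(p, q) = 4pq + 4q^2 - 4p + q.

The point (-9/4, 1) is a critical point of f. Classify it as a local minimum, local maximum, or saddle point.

saddle point

The Hessian of f is constant: H = [[0, 4], [4, 8]].
det(H) = 0·8 − 4² = -16.
Since det(H) < 0, H is indefinite and the critical point is a saddle point.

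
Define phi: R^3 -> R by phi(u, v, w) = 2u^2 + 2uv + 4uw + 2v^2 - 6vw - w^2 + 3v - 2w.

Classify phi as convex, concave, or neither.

neither

phi is quadratic, so its Hessian is the constant matrix H = [[4, 2, 4], [2, 4, -6], [4, -6, -2]].
Leading principal minors: 4, 12, -328.
Neither pattern holds ⇒ H is indefinite ⇒ neither convex nor concave.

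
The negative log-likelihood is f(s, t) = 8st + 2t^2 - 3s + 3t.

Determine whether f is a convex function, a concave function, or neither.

neither

f is quadratic, so its Hessian is the constant matrix H = [[0, 8], [8, 4]].
det(H) = -64, tr(H) = 4.
det(H) < 0, so H is indefinite: neither convex nor concave.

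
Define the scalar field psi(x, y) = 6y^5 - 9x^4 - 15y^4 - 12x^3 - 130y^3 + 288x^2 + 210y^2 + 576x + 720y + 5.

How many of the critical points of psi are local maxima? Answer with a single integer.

psi separates as a function of x plus a function of y, so ∇psi=0 decouples.
∂psi/∂x = -36(x - 4)(x + 1)(x + 4) = 0 at x ∈ {-4, -1, 4}; ∂psi/∂y = 30(y - 4)(y - 2)(y + 1)(y + 3) = 0 at y ∈ {-3, -1, 2, 4}.
The Hessian is diagonal: diag(psi_xx, psi_yy). Second derivatives: psi_xx(-4)=-864, psi_xx(-1)=540, psi_xx(4)=-1440; psi_yy(-3)=-2100, psi_yy(-1)=900, psi_yy(2)=-900, psi_yy(4)=2100.
Local maxima occur where both diagonal entries negative: (-4, -3), (-4, 2), (4, -3), (4, 2). Count: 4.

4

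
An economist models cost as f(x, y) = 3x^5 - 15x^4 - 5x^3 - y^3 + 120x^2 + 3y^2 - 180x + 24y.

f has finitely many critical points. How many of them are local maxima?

f separates as a function of x plus a function of y, so ∇f=0 decouples.
∂f/∂x = 15(x - 3)(x - 2)(x - 1)(x + 2) = 0 at x ∈ {-2, 1, 2, 3}; ∂f/∂y = -3(y - 4)(y + 2) = 0 at y ∈ {-2, 4}.
The Hessian is diagonal: diag(f_xx, f_yy). Second derivatives: f_xx(-2)=-900, f_xx(1)=90, f_xx(2)=-60, f_xx(3)=150; f_yy(-2)=18, f_yy(4)=-18.
Local maxima occur where both diagonal entries negative: (-2, 4), (2, 4). Count: 2.

2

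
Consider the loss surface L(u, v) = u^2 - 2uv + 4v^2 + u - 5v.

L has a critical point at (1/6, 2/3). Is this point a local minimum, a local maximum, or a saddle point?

The Hessian of L is constant: H = [[2, -2], [-2, 8]].
det(H) = 2·8 − (-2)² = 12.
det(H) > 0 and tr(H) = 10 > 0, so H is positive definite and the point is a local minimum.

local minimum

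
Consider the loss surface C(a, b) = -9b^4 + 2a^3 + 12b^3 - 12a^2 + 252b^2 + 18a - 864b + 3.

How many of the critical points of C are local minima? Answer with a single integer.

C separates as a function of a plus a function of b, so ∇C=0 decouples.
∂C/∂a = 6(a - 3)(a - 1) = 0 at a ∈ {1, 3}; ∂C/∂b = -36(b - 3)(b - 2)(b + 4) = 0 at b ∈ {-4, 2, 3}.
The Hessian is diagonal: diag(C_aa, C_bb). Second derivatives: C_aa(1)=-12, C_aa(3)=12; C_bb(-4)=-1512, C_bb(2)=216, C_bb(3)=-252.
Local minima occur where both diagonal entries positive: (3, 2). Count: 1.

1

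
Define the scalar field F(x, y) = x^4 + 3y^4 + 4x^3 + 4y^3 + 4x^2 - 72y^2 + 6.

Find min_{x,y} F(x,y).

-634

F(x,y) separates as P(x) + Q(y) + 6, so its minimum is min P + min Q + 6.
P'(x) = 4x(x + 1)(x + 2) vanishes at x ∈ {-2, -1, 0}; Q'(y) = 12y(y - 3)(y + 4) vanishes at y ∈ {-4, 0, 3}.
Local minima of P (where P''>0): P(-2)=0, P(0)=0. Local minima of Q: Q(-4)=-640, Q(3)=-297.
So the global minimum of F is P(-2) + Q(-4) + 6 = 0 − 640 + 6 = -634, attained at (-2, -4).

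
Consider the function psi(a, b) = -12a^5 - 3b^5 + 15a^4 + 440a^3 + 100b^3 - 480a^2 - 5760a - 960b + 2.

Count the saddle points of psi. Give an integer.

psi separates as a function of a plus a function of b, so ∇psi=0 decouples.
∂psi/∂a = -60(a - 4)(a - 3)(a + 2)(a + 4) = 0 at a ∈ {-4, -2, 3, 4}; ∂psi/∂b = -15(b - 4)(b - 2)(b + 2)(b + 4) = 0 at b ∈ {-4, -2, 2, 4}.
The Hessian is diagonal: diag(psi_aa, psi_bb). Second derivatives: psi_aa(-4)=6720, psi_aa(-2)=-3600, psi_aa(3)=2100, psi_aa(4)=-2880; psi_bb(-4)=1440, psi_bb(-2)=-720, psi_bb(2)=720, psi_bb(4)=-1440.
Saddle points occur where the two diagonal entries have opposite signs: (-4, -2), (-4, 4), (-2, -4), (-2, 2), (3, -2), (3, 4), (4, -4), (4, 2). Count: 8.

8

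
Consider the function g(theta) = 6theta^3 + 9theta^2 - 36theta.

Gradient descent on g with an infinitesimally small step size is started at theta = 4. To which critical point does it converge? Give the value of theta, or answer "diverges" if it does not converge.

1

g'(theta) = 18(theta - 1)(theta + 2), so g'(4) = 324.
Gradient descent moves in the -g' direction, i.e. theta is decreasing.
The nearest critical point in that direction is theta = 1, where g'' = 54 > 0 (a local minimum). The iterate converges there.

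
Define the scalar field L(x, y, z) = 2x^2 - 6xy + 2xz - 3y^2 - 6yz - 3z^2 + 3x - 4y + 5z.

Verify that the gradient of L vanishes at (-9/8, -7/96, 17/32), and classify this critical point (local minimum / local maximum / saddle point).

saddle point

∇L = (4x - 6y + 2z + 3, -6x - 6y - 6z - 4, 2x - 6y - 6z + 5); substituting (-9/8, -7/96, 17/32) gives ∇L = (0, 0, 0), so (-9/8, -7/96, 17/32) is indeed a critical point.
The Hessian is constant: H = [[4, -6, 2], [-6, -6, -6], [2, -6, -6]].
Leading principal minors: Δ₁ = 4, Δ₂ = -60, Δ₃ = 384.
The minors fit neither the all-positive nor the alternating-sign pattern, so H is indefinite: a saddle point.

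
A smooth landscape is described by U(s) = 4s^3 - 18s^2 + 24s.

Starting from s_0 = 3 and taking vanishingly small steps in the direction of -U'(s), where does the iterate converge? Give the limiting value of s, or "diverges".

2

U'(s) = 12(s - 2)(s - 1), so U'(3) = 24.
Gradient descent moves in the -U' direction, i.e. s is decreasing.
The nearest critical point in that direction is s = 2, where U'' = 12 > 0 (a local minimum). The iterate converges there.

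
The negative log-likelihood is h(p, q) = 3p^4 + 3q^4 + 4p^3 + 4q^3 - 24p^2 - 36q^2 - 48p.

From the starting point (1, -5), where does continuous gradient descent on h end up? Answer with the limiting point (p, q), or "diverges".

(2, -3)

h is separable, so gradient descent decouples: p follows -∂h/∂p, q follows -∂h/∂q.
∂h/∂p = 12(p - 2)(p + 1)(p + 2); at p=1 this is -72, so p increases.
∂h/∂q = 12q(q - 2)(q + 3); at q=-5 this is -840, so q increases.
p converges to its nearest critical value 2 (a local min of the p-part); q converges to -3. The iterate converges to (2, -3).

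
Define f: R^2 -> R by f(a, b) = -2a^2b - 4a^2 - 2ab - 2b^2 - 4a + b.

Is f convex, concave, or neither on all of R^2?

The term -2a^2b is cubic, so the Hessian is not constant.
∂²f/∂a² = -4b - 8, which takes both signs as b varies (negative for sufficiently large b). A diagonal entry of the Hessian changing sign means the Hessian is neither positive- nor negative-semidefinite on all of R^2.

neither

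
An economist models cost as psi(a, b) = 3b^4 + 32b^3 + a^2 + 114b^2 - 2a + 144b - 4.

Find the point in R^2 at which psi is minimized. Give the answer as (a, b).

psi(a,b) separates as P(a) + Q(b) − 4, so its minimum is min P + min Q − 4.
P'(a) = 2a - 2 vanishes at a ∈ {1}; Q'(b) = 12(b + 1)(b + 3)(b + 4) vanishes at b ∈ {-4, -3, -1}.
Local minima of P (where P''>0): P(1)=-1. Local minima of Q: Q(-4)=-32, Q(-1)=-59.
So the global minimum of psi is P(1) + Q(-1) − 4 = -1 − 59 − 4 = -64, attained at (1, -1).

(1, -1)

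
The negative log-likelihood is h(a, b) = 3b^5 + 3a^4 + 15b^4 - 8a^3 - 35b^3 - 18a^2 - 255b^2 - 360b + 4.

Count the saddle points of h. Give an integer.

6

h separates as a function of a plus a function of b, so ∇h=0 decouples.
∂h/∂a = 12a(a - 3)(a + 1) = 0 at a ∈ {-1, 0, 3}; ∂h/∂b = 15(b - 3)(b + 1)(b + 2)(b + 4) = 0 at b ∈ {-4, -2, -1, 3}.
The Hessian is diagonal: diag(h_aa, h_bb). Second derivatives: h_aa(-1)=48, h_aa(0)=-36, h_aa(3)=144; h_bb(-4)=-630, h_bb(-2)=150, h_bb(-1)=-180, h_bb(3)=2100.
Saddle points occur where the two diagonal entries have opposite signs: (-1, -4), (-1, -1), (0, -2), (0, 3), (3, -4), (3, -1). Count: 6.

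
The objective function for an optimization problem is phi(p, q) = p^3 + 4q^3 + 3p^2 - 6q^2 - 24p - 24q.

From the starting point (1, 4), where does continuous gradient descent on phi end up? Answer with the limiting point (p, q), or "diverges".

(2, 2)

phi is separable, so gradient descent decouples: p follows -∂phi/∂p, q follows -∂phi/∂q.
∂phi/∂p = 3(p - 2)(p + 4); at p=1 this is -15, so p increases.
∂phi/∂q = 12(q - 2)(q + 1); at q=4 this is 120, so q decreases.
p converges to its nearest critical value 2 (a local min of the p-part); q converges to 2. The iterate converges to (2, 2).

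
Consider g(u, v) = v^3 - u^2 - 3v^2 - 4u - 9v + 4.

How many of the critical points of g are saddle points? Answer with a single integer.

g separates as a function of u plus a function of v, so ∇g=0 decouples.
∂g/∂u = -2(u + 2) = 0 at u ∈ {-2}; ∂g/∂v = 3(v - 3)(v + 1) = 0 at v ∈ {-1, 3}.
The Hessian is diagonal: diag(g_uu, g_vv). Second derivatives: g_uu(-2)=-2; g_vv(-1)=-12, g_vv(3)=12.
Saddle points occur where the two diagonal entries have opposite signs: (-2, 3). Count: 1.

1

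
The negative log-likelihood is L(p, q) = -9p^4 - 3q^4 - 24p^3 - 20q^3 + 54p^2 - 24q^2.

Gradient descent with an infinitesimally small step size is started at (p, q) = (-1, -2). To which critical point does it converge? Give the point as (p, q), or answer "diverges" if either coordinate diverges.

(0, -1)

L is separable, so gradient descent decouples: p follows -∂L/∂p, q follows -∂L/∂q.
∂L/∂p = -36p(p - 1)(p + 3); at p=-1 this is -144, so p increases.
∂L/∂q = -12q(q + 1)(q + 4); at q=-2 this is -48, so q increases.
p converges to its nearest critical value 0 (a local min of the p-part); q converges to -1. The iterate converges to (0, -1).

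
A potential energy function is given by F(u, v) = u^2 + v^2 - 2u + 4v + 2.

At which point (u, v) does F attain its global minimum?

F(u,v) separates as P(u) + Q(v) + 2, so its minimum is min P + min Q + 2.
P'(u) = 2u - 2 vanishes at u ∈ {1}; Q'(v) = 2v + 4 vanishes at v ∈ {-2}.
Local minima of P (where P''>0): P(1)=-1. Local minima of Q: Q(-2)=-4.
So the global minimum of F is P(1) + Q(-2) + 2 = -1 − 4 + 2 = -3, attained at (1, -2).

(1, -2)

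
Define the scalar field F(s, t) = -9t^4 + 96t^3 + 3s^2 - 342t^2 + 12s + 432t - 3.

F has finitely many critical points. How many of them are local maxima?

0

F separates as a function of s plus a function of t, so ∇F=0 decouples.
∂F/∂s = 6(s + 2) = 0 at s ∈ {-2}; ∂F/∂t = -36(t - 4)(t - 3)(t - 1) = 0 at t ∈ {1, 3, 4}.
The Hessian is diagonal: diag(F_ss, F_tt). Second derivatives: F_ss(-2)=6; F_tt(1)=-216, F_tt(3)=72, F_tt(4)=-108.
Local maxima occur where both diagonal entries negative: none. Count: 0.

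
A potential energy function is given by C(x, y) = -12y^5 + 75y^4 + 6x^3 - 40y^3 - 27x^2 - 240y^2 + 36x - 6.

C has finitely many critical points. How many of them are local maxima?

2

C separates as a function of x plus a function of y, so ∇C=0 decouples.
∂C/∂x = 18(x - 2)(x - 1) = 0 at x ∈ {1, 2}; ∂C/∂y = -60y(y - 4)(y - 2)(y + 1) = 0 at y ∈ {-1, 0, 2, 4}.
The Hessian is diagonal: diag(C_xx, C_yy). Second derivatives: C_xx(1)=-18, C_xx(2)=18; C_yy(-1)=900, C_yy(0)=-480, C_yy(2)=720, C_yy(4)=-2400.
Local maxima occur where both diagonal entries negative: (1, 0), (1, 4). Count: 2.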